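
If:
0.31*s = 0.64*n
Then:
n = 0.484375*s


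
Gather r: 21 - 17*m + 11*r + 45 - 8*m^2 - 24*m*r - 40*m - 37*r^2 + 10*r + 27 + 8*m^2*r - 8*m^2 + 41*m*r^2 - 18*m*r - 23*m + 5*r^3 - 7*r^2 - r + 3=-16*m^2 - 80*m + 5*r^3 + r^2*(41*m - 44) + r*(8*m^2 - 42*m + 20) + 96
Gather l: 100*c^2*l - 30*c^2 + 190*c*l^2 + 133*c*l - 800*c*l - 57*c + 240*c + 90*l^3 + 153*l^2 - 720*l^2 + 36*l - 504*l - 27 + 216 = -30*c^2 + 183*c + 90*l^3 + l^2*(190*c - 567) + l*(100*c^2 - 667*c - 468) + 189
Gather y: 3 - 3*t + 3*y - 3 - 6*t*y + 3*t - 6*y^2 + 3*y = -6*y^2 + y*(6 - 6*t)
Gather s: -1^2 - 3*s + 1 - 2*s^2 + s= -2*s^2 - 2*s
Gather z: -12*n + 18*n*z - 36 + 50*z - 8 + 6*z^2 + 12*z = -12*n + 6*z^2 + z*(18*n + 62) - 44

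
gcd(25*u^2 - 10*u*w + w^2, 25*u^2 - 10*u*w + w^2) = 25*u^2 - 10*u*w + w^2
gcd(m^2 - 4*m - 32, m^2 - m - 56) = m - 8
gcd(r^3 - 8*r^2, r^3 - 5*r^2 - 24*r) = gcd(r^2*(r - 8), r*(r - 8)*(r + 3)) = r^2 - 8*r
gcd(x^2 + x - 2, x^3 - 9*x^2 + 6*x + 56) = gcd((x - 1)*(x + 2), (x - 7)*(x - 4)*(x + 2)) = x + 2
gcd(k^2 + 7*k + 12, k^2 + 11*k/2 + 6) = k + 4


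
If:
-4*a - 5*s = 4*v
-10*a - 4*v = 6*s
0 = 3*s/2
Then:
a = 0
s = 0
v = 0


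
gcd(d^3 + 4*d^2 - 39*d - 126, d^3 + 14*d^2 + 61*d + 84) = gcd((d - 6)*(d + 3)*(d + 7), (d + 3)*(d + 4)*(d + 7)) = d^2 + 10*d + 21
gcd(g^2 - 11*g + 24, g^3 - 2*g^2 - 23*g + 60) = g - 3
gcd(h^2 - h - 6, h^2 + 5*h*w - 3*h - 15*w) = h - 3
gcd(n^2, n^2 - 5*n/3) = n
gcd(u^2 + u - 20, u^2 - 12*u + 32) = u - 4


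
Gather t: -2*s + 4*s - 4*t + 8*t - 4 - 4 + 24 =2*s + 4*t + 16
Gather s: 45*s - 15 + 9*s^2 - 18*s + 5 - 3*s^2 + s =6*s^2 + 28*s - 10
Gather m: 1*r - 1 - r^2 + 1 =-r^2 + r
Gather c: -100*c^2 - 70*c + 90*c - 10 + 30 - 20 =-100*c^2 + 20*c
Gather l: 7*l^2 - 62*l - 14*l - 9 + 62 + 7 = 7*l^2 - 76*l + 60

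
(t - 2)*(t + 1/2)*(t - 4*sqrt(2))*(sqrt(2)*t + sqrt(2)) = sqrt(2)*t^4 - 8*t^3 - sqrt(2)*t^3/2 - 5*sqrt(2)*t^2/2 + 4*t^2 - sqrt(2)*t + 20*t + 8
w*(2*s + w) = 2*s*w + w^2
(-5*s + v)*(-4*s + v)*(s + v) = 20*s^3 + 11*s^2*v - 8*s*v^2 + v^3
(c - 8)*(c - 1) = c^2 - 9*c + 8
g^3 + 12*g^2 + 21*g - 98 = (g - 2)*(g + 7)^2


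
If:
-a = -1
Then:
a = 1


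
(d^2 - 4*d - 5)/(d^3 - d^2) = (d^2 - 4*d - 5)/(d^2*(d - 1))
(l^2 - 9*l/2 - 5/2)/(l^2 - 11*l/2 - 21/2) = (-2*l^2 + 9*l + 5)/(-2*l^2 + 11*l + 21)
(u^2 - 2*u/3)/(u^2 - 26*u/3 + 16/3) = u/(u - 8)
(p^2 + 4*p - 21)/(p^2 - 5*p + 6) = (p + 7)/(p - 2)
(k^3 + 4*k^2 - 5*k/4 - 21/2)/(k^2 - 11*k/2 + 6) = (k^2 + 11*k/2 + 7)/(k - 4)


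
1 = 1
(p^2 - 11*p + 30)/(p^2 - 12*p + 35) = (p - 6)/(p - 7)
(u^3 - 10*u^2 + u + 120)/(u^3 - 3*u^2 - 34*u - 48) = (u - 5)/(u + 2)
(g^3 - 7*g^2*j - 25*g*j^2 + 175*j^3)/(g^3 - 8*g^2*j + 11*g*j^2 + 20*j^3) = (g^2 - 2*g*j - 35*j^2)/(g^2 - 3*g*j - 4*j^2)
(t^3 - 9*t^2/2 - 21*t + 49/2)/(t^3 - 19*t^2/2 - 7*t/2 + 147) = (t - 1)/(t - 6)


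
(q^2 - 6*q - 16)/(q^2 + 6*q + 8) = (q - 8)/(q + 4)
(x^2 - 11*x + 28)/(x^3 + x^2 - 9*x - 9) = (x^2 - 11*x + 28)/(x^3 + x^2 - 9*x - 9)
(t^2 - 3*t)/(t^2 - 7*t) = (t - 3)/(t - 7)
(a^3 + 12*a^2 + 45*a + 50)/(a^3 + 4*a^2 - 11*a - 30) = (a + 5)/(a - 3)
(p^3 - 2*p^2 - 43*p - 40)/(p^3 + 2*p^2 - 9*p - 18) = (p^3 - 2*p^2 - 43*p - 40)/(p^3 + 2*p^2 - 9*p - 18)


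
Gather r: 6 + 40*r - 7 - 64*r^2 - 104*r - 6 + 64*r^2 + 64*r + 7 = 0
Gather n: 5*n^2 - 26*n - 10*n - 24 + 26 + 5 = 5*n^2 - 36*n + 7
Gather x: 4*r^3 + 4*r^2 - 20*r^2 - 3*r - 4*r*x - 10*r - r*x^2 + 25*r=4*r^3 - 16*r^2 - r*x^2 - 4*r*x + 12*r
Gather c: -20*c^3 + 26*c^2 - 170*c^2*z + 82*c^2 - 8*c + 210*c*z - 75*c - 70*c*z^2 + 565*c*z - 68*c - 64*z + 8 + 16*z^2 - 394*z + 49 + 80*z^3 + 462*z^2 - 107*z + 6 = -20*c^3 + c^2*(108 - 170*z) + c*(-70*z^2 + 775*z - 151) + 80*z^3 + 478*z^2 - 565*z + 63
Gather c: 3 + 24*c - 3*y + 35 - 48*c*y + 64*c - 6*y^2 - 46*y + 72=c*(88 - 48*y) - 6*y^2 - 49*y + 110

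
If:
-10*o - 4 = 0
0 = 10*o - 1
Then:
No Solution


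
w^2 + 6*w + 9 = (w + 3)^2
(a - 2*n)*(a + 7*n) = a^2 + 5*a*n - 14*n^2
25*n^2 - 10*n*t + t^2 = (-5*n + t)^2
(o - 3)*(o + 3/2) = o^2 - 3*o/2 - 9/2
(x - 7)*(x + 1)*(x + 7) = x^3 + x^2 - 49*x - 49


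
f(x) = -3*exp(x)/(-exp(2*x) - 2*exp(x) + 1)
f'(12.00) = 0.00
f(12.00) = 0.00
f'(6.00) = -0.00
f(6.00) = 0.01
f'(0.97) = -0.50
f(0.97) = 0.70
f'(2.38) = -0.20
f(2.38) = 0.24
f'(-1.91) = -0.98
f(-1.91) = -0.65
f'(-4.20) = -0.05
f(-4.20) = -0.05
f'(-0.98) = -109.08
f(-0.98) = -10.38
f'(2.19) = -0.23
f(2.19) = 0.28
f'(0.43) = -0.79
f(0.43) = 1.04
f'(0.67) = -0.62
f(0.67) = 0.87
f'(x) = -3*(2*exp(2*x) + 2*exp(x))*exp(x)/(-exp(2*x) - 2*exp(x) + 1)^2 - 3*exp(x)/(-exp(2*x) - 2*exp(x) + 1) = -3*(exp(2*x) + 1)*exp(x)/(exp(4*x) + 4*exp(3*x) + 2*exp(2*x) - 4*exp(x) + 1)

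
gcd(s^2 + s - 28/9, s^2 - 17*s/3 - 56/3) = s + 7/3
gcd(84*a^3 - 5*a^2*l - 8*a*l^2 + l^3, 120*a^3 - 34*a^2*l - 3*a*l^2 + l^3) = 4*a - l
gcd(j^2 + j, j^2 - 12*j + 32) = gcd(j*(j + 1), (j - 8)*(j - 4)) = 1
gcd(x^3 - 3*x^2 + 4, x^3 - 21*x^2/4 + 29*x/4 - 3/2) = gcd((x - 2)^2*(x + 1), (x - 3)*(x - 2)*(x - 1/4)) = x - 2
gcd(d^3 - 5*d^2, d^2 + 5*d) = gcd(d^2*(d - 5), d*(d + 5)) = d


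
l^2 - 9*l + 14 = (l - 7)*(l - 2)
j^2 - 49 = (j - 7)*(j + 7)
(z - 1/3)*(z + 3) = z^2 + 8*z/3 - 1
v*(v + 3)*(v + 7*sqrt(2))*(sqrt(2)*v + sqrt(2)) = sqrt(2)*v^4 + 4*sqrt(2)*v^3 + 14*v^3 + 3*sqrt(2)*v^2 + 56*v^2 + 42*v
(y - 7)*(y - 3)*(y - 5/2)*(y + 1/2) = y^4 - 12*y^3 + 159*y^2/4 - 59*y/2 - 105/4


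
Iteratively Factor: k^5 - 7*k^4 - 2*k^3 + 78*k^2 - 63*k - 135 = (k - 3)*(k^4 - 4*k^3 - 14*k^2 + 36*k + 45) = (k - 3)*(k + 3)*(k^3 - 7*k^2 + 7*k + 15) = (k - 3)^2*(k + 3)*(k^2 - 4*k - 5) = (k - 3)^2*(k + 1)*(k + 3)*(k - 5)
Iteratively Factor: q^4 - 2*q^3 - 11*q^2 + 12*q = (q)*(q^3 - 2*q^2 - 11*q + 12) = q*(q - 1)*(q^2 - q - 12) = q*(q - 4)*(q - 1)*(q + 3)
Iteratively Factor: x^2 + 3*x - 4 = (x + 4)*(x - 1)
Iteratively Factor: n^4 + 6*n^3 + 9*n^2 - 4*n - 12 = (n + 3)*(n^3 + 3*n^2 - 4) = (n - 1)*(n + 3)*(n^2 + 4*n + 4) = (n - 1)*(n + 2)*(n + 3)*(n + 2)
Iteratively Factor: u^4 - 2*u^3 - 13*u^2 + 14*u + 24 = (u - 2)*(u^3 - 13*u - 12) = (u - 4)*(u - 2)*(u^2 + 4*u + 3) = (u - 4)*(u - 2)*(u + 1)*(u + 3)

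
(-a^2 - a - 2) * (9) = -9*a^2 - 9*a - 18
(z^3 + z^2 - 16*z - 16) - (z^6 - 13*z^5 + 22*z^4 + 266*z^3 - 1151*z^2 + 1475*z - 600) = -z^6 + 13*z^5 - 22*z^4 - 265*z^3 + 1152*z^2 - 1491*z + 584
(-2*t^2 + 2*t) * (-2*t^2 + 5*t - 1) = 4*t^4 - 14*t^3 + 12*t^2 - 2*t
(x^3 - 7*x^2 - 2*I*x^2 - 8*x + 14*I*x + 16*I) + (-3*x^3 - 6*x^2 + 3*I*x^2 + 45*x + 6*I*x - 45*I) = -2*x^3 - 13*x^2 + I*x^2 + 37*x + 20*I*x - 29*I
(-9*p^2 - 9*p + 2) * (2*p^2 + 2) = -18*p^4 - 18*p^3 - 14*p^2 - 18*p + 4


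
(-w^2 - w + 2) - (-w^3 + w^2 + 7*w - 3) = w^3 - 2*w^2 - 8*w + 5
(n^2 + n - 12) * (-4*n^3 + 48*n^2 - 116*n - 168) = -4*n^5 + 44*n^4 - 20*n^3 - 860*n^2 + 1224*n + 2016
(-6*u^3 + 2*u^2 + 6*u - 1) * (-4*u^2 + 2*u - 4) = 24*u^5 - 20*u^4 + 4*u^3 + 8*u^2 - 26*u + 4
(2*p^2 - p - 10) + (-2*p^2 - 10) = -p - 20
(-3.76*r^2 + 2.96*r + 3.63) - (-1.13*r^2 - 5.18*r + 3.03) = -2.63*r^2 + 8.14*r + 0.6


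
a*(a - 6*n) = a^2 - 6*a*n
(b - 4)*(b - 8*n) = b^2 - 8*b*n - 4*b + 32*n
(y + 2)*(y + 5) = y^2 + 7*y + 10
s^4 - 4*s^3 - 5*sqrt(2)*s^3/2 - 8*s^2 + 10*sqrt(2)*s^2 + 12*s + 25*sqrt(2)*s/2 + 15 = (s - 5)*(s + 1)*(s - 3*sqrt(2))*(s + sqrt(2)/2)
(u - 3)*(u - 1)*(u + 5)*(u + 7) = u^4 + 8*u^3 - 10*u^2 - 104*u + 105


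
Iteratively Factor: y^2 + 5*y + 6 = (y + 3)*(y + 2)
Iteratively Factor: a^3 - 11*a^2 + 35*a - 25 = (a - 5)*(a^2 - 6*a + 5) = (a - 5)^2*(a - 1)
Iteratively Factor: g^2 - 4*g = (g)*(g - 4)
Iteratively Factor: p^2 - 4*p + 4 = (p - 2)*(p - 2)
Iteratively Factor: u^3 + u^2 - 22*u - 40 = (u - 5)*(u^2 + 6*u + 8) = (u - 5)*(u + 2)*(u + 4)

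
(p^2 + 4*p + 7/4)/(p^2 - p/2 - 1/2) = (p + 7/2)/(p - 1)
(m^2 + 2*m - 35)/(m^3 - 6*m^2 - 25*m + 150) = (m + 7)/(m^2 - m - 30)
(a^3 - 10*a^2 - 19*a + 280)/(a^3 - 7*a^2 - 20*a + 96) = (a^2 - 2*a - 35)/(a^2 + a - 12)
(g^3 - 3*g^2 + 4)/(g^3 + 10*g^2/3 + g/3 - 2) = 3*(g^2 - 4*g + 4)/(3*g^2 + 7*g - 6)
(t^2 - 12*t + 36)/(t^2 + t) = (t^2 - 12*t + 36)/(t*(t + 1))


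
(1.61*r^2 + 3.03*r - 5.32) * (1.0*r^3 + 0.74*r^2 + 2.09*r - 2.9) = 1.61*r^5 + 4.2214*r^4 + 0.2871*r^3 - 2.2731*r^2 - 19.9058*r + 15.428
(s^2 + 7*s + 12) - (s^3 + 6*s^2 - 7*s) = -s^3 - 5*s^2 + 14*s + 12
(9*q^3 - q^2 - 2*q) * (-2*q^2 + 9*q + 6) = -18*q^5 + 83*q^4 + 49*q^3 - 24*q^2 - 12*q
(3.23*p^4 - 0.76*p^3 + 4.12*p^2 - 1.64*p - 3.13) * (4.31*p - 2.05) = 13.9213*p^5 - 9.8971*p^4 + 19.3152*p^3 - 15.5144*p^2 - 10.1283*p + 6.4165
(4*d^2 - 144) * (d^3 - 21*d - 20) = 4*d^5 - 228*d^3 - 80*d^2 + 3024*d + 2880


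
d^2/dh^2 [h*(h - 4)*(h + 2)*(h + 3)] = 12*h^2 + 6*h - 28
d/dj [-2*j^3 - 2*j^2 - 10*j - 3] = -6*j^2 - 4*j - 10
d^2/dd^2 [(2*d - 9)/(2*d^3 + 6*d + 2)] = 3*(3*(2*d - 9)*(d^2 + 1)^2 - (2*d^2 + d*(2*d - 9) + 2)*(d^3 + 3*d + 1))/(d^3 + 3*d + 1)^3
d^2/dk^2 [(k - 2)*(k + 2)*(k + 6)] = 6*k + 12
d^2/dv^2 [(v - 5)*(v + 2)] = 2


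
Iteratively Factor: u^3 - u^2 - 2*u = (u)*(u^2 - u - 2) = u*(u + 1)*(u - 2)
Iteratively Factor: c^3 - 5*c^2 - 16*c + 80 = (c + 4)*(c^2 - 9*c + 20) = (c - 5)*(c + 4)*(c - 4)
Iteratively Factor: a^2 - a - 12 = (a + 3)*(a - 4)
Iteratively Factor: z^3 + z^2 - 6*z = (z + 3)*(z^2 - 2*z) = (z - 2)*(z + 3)*(z)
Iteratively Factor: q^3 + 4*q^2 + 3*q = (q)*(q^2 + 4*q + 3) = q*(q + 1)*(q + 3)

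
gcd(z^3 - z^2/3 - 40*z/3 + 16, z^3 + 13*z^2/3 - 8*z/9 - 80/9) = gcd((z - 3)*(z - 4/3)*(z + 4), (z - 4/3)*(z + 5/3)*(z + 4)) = z^2 + 8*z/3 - 16/3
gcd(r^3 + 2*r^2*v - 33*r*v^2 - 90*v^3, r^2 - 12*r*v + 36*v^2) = r - 6*v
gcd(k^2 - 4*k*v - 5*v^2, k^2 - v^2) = k + v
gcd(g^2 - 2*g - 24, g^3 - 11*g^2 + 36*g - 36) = g - 6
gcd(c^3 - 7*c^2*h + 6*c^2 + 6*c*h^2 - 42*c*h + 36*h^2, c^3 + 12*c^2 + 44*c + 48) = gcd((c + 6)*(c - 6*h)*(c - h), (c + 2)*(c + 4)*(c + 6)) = c + 6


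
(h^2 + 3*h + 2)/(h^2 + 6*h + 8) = (h + 1)/(h + 4)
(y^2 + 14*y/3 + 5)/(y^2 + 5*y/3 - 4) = (3*y + 5)/(3*y - 4)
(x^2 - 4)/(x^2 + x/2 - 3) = 2*(x - 2)/(2*x - 3)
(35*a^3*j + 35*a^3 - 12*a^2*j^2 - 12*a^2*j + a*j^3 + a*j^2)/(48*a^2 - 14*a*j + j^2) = a*(35*a^2*j + 35*a^2 - 12*a*j^2 - 12*a*j + j^3 + j^2)/(48*a^2 - 14*a*j + j^2)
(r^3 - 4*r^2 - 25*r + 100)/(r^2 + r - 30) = (r^2 + r - 20)/(r + 6)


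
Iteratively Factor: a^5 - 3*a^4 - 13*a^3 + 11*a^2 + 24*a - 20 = (a - 5)*(a^4 + 2*a^3 - 3*a^2 - 4*a + 4) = (a - 5)*(a - 1)*(a^3 + 3*a^2 - 4) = (a - 5)*(a - 1)*(a + 2)*(a^2 + a - 2) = (a - 5)*(a - 1)*(a + 2)^2*(a - 1)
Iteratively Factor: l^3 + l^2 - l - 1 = (l - 1)*(l^2 + 2*l + 1) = (l - 1)*(l + 1)*(l + 1)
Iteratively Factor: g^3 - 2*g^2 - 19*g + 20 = (g + 4)*(g^2 - 6*g + 5) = (g - 5)*(g + 4)*(g - 1)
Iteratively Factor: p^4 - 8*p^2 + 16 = (p + 2)*(p^3 - 2*p^2 - 4*p + 8) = (p + 2)^2*(p^2 - 4*p + 4) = (p - 2)*(p + 2)^2*(p - 2)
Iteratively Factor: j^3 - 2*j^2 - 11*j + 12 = (j + 3)*(j^2 - 5*j + 4) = (j - 4)*(j + 3)*(j - 1)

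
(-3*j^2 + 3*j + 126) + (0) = -3*j^2 + 3*j + 126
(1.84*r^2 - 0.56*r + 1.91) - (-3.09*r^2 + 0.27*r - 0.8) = 4.93*r^2 - 0.83*r + 2.71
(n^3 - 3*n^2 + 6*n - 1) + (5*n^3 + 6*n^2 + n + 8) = 6*n^3 + 3*n^2 + 7*n + 7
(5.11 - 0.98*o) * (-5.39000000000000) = 5.2822*o - 27.5429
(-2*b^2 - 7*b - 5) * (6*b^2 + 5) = -12*b^4 - 42*b^3 - 40*b^2 - 35*b - 25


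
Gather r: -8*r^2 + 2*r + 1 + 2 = -8*r^2 + 2*r + 3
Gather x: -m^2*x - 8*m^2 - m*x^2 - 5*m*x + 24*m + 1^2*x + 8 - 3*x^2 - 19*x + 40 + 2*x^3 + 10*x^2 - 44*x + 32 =-8*m^2 + 24*m + 2*x^3 + x^2*(7 - m) + x*(-m^2 - 5*m - 62) + 80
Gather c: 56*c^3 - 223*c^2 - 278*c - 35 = 56*c^3 - 223*c^2 - 278*c - 35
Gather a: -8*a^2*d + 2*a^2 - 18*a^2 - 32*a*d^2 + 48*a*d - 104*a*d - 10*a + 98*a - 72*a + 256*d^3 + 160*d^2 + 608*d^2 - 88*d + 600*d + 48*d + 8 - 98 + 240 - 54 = a^2*(-8*d - 16) + a*(-32*d^2 - 56*d + 16) + 256*d^3 + 768*d^2 + 560*d + 96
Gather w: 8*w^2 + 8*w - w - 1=8*w^2 + 7*w - 1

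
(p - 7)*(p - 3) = p^2 - 10*p + 21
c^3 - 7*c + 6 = (c - 2)*(c - 1)*(c + 3)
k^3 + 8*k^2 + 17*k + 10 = (k + 1)*(k + 2)*(k + 5)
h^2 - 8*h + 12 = (h - 6)*(h - 2)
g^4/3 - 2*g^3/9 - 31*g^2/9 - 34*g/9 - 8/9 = (g/3 + 1/3)*(g - 4)*(g + 1/3)*(g + 2)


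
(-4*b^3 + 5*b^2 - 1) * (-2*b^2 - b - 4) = 8*b^5 - 6*b^4 + 11*b^3 - 18*b^2 + b + 4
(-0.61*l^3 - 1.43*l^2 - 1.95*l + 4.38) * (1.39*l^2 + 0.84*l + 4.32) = -0.8479*l^5 - 2.5001*l^4 - 6.5469*l^3 - 1.7274*l^2 - 4.7448*l + 18.9216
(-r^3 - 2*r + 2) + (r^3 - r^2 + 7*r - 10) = -r^2 + 5*r - 8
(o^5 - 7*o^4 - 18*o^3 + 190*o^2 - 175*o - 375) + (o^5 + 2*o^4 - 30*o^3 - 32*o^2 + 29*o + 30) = 2*o^5 - 5*o^4 - 48*o^3 + 158*o^2 - 146*o - 345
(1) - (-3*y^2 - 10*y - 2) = 3*y^2 + 10*y + 3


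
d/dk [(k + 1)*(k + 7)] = 2*k + 8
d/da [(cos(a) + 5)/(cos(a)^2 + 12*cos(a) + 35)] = sin(a)/(cos(a) + 7)^2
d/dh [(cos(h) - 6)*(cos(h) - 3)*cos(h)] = 3*(sin(h)^2 + 6*cos(h) - 7)*sin(h)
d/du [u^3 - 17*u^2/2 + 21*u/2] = 3*u^2 - 17*u + 21/2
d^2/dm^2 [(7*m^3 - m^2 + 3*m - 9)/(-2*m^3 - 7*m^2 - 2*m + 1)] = 4*(51*m^6 + 24*m^5 - 3*m^4 + 398*m^3 + 729*m^2 + 174*m + 47)/(8*m^9 + 84*m^8 + 318*m^7 + 499*m^6 + 234*m^5 - 87*m^4 - 70*m^3 + 9*m^2 + 6*m - 1)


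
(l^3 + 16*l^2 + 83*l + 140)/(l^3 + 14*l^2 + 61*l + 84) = (l + 5)/(l + 3)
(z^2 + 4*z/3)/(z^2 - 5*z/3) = (3*z + 4)/(3*z - 5)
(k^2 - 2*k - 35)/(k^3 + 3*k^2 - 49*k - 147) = (k + 5)/(k^2 + 10*k + 21)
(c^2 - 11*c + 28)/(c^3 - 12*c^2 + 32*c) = (c - 7)/(c*(c - 8))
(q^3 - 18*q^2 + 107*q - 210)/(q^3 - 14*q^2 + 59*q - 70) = (q - 6)/(q - 2)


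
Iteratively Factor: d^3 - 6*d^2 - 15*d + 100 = (d - 5)*(d^2 - d - 20) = (d - 5)*(d + 4)*(d - 5)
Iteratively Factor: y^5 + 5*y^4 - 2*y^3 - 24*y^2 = (y)*(y^4 + 5*y^3 - 2*y^2 - 24*y) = y*(y - 2)*(y^3 + 7*y^2 + 12*y) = y*(y - 2)*(y + 3)*(y^2 + 4*y) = y^2*(y - 2)*(y + 3)*(y + 4)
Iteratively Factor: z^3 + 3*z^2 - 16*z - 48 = (z + 3)*(z^2 - 16) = (z - 4)*(z + 3)*(z + 4)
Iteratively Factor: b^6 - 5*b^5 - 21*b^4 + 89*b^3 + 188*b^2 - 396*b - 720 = (b - 3)*(b^5 - 2*b^4 - 27*b^3 + 8*b^2 + 212*b + 240) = (b - 3)*(b + 2)*(b^4 - 4*b^3 - 19*b^2 + 46*b + 120) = (b - 3)*(b + 2)*(b + 3)*(b^3 - 7*b^2 + 2*b + 40) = (b - 5)*(b - 3)*(b + 2)*(b + 3)*(b^2 - 2*b - 8) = (b - 5)*(b - 4)*(b - 3)*(b + 2)*(b + 3)*(b + 2)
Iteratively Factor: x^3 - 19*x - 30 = (x + 2)*(x^2 - 2*x - 15) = (x - 5)*(x + 2)*(x + 3)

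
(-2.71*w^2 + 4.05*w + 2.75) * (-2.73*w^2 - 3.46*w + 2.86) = 7.3983*w^4 - 1.6799*w^3 - 29.2711*w^2 + 2.068*w + 7.865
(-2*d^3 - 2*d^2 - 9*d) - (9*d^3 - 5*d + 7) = -11*d^3 - 2*d^2 - 4*d - 7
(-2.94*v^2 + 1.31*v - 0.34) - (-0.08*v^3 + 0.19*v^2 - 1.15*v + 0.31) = 0.08*v^3 - 3.13*v^2 + 2.46*v - 0.65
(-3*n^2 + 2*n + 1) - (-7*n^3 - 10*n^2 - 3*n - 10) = 7*n^3 + 7*n^2 + 5*n + 11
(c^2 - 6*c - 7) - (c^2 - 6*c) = -7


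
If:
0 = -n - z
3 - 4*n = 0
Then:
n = 3/4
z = -3/4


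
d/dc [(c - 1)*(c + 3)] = 2*c + 2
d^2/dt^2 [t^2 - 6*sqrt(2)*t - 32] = 2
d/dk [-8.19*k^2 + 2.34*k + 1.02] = 2.34 - 16.38*k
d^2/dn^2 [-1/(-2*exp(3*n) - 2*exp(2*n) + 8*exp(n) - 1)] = 2*((-9*exp(2*n) - 4*exp(n) + 4)*(2*exp(3*n) + 2*exp(2*n) - 8*exp(n) + 1) + 4*(3*exp(2*n) + 2*exp(n) - 4)^2*exp(n))*exp(n)/(2*exp(3*n) + 2*exp(2*n) - 8*exp(n) + 1)^3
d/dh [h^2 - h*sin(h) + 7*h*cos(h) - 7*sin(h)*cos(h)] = -7*h*sin(h) - h*cos(h) + 2*h - sin(h) + 7*cos(h) - 7*cos(2*h)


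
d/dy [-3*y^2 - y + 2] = -6*y - 1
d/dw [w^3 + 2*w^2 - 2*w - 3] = 3*w^2 + 4*w - 2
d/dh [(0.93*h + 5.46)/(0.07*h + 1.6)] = (0.077406*h + 1.76928)/(0.07*h + 1.6)^3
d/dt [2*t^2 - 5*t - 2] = 4*t - 5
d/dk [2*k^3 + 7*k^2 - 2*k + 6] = 6*k^2 + 14*k - 2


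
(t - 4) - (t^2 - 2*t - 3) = -t^2 + 3*t - 1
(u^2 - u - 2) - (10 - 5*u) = u^2 + 4*u - 12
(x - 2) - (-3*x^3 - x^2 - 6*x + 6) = 3*x^3 + x^2 + 7*x - 8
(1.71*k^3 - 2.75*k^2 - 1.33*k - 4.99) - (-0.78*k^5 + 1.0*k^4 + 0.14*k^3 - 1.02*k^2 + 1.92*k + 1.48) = 0.78*k^5 - 1.0*k^4 + 1.57*k^3 - 1.73*k^2 - 3.25*k - 6.47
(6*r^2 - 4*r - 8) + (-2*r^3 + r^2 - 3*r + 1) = -2*r^3 + 7*r^2 - 7*r - 7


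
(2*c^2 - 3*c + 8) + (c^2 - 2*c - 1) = 3*c^2 - 5*c + 7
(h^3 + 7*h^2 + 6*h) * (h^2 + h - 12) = h^5 + 8*h^4 + h^3 - 78*h^2 - 72*h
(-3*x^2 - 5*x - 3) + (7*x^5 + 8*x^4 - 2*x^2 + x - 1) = 7*x^5 + 8*x^4 - 5*x^2 - 4*x - 4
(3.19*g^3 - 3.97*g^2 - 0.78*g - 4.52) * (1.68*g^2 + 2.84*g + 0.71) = 5.3592*g^5 + 2.39*g^4 - 10.3203*g^3 - 12.6275*g^2 - 13.3906*g - 3.2092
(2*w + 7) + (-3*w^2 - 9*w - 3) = -3*w^2 - 7*w + 4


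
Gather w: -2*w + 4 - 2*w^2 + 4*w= -2*w^2 + 2*w + 4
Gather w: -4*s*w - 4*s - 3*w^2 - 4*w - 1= -4*s - 3*w^2 + w*(-4*s - 4) - 1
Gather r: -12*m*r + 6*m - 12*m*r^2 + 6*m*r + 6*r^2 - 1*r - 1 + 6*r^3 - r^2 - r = 6*m + 6*r^3 + r^2*(5 - 12*m) + r*(-6*m - 2) - 1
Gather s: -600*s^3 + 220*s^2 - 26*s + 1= -600*s^3 + 220*s^2 - 26*s + 1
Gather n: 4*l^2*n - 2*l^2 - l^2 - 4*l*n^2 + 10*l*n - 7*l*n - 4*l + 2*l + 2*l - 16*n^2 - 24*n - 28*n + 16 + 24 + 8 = -3*l^2 + n^2*(-4*l - 16) + n*(4*l^2 + 3*l - 52) + 48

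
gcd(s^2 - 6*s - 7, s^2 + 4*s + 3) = s + 1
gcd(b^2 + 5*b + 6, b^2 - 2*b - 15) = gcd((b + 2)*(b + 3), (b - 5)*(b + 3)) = b + 3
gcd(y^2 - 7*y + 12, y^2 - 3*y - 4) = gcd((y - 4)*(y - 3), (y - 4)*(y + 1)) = y - 4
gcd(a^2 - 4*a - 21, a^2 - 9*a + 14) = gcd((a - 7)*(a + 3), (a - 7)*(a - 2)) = a - 7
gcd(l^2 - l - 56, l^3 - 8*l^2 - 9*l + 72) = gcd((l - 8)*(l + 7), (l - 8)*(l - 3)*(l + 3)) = l - 8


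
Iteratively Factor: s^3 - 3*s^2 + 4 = (s + 1)*(s^2 - 4*s + 4) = (s - 2)*(s + 1)*(s - 2)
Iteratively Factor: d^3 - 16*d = (d + 4)*(d^2 - 4*d) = d*(d + 4)*(d - 4)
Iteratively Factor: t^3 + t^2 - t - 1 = (t - 1)*(t^2 + 2*t + 1) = (t - 1)*(t + 1)*(t + 1)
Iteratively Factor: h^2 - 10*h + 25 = (h - 5)*(h - 5)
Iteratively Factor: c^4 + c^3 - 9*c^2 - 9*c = (c + 1)*(c^3 - 9*c) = (c - 3)*(c + 1)*(c^2 + 3*c) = c*(c - 3)*(c + 1)*(c + 3)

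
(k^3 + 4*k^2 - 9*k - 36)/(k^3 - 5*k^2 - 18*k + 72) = (k + 3)/(k - 6)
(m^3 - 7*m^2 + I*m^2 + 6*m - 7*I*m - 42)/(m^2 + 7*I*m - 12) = (m^2 - m*(7 + 2*I) + 14*I)/(m + 4*I)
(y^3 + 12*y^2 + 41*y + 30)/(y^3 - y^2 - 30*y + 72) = (y^2 + 6*y + 5)/(y^2 - 7*y + 12)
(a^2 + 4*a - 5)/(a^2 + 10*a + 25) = (a - 1)/(a + 5)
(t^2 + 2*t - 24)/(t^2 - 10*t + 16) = (t^2 + 2*t - 24)/(t^2 - 10*t + 16)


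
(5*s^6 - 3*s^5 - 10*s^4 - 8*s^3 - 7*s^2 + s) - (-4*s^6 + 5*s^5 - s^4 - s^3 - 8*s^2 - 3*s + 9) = 9*s^6 - 8*s^5 - 9*s^4 - 7*s^3 + s^2 + 4*s - 9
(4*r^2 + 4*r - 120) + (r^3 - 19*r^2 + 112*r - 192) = r^3 - 15*r^2 + 116*r - 312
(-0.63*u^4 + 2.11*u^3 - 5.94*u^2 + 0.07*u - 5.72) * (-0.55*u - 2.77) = 0.3465*u^5 + 0.5846*u^4 - 2.5777*u^3 + 16.4153*u^2 + 2.9521*u + 15.8444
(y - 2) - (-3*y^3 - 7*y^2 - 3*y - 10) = 3*y^3 + 7*y^2 + 4*y + 8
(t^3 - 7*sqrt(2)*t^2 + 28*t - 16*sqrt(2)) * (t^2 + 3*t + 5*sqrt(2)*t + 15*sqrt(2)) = t^5 - 2*sqrt(2)*t^4 + 3*t^4 - 42*t^3 - 6*sqrt(2)*t^3 - 126*t^2 + 124*sqrt(2)*t^2 - 160*t + 372*sqrt(2)*t - 480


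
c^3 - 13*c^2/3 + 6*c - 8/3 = (c - 2)*(c - 4/3)*(c - 1)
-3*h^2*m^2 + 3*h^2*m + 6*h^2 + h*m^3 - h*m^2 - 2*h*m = (-3*h + m)*(m - 2)*(h*m + h)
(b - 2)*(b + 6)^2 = b^3 + 10*b^2 + 12*b - 72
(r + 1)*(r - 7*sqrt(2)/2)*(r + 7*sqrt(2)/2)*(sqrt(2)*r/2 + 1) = sqrt(2)*r^4/2 + sqrt(2)*r^3/2 + r^3 - 49*sqrt(2)*r^2/4 + r^2 - 49*r/2 - 49*sqrt(2)*r/4 - 49/2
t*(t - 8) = t^2 - 8*t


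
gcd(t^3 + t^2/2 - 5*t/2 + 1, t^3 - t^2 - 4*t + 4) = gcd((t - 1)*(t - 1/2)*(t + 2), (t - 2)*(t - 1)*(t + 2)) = t^2 + t - 2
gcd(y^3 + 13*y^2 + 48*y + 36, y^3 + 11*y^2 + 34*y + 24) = y^2 + 7*y + 6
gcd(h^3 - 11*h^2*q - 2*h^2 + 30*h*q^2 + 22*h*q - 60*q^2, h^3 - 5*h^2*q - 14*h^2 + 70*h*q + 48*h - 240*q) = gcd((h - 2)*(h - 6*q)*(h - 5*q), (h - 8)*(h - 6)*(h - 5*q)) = -h + 5*q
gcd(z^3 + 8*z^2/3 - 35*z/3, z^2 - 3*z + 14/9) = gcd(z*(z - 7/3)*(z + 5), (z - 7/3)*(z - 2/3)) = z - 7/3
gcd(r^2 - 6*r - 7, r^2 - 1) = r + 1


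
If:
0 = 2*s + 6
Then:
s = -3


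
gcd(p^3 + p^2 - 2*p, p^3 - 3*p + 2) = p^2 + p - 2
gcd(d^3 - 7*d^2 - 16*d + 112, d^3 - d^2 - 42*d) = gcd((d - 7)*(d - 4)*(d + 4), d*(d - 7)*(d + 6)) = d - 7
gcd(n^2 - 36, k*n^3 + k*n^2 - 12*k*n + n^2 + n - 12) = 1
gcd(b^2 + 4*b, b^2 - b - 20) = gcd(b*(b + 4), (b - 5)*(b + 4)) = b + 4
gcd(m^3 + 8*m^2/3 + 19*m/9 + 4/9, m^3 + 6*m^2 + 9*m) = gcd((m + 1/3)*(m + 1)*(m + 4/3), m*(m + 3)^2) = 1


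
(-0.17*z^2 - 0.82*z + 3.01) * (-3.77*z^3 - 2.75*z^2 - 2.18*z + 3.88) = 0.6409*z^5 + 3.5589*z^4 - 8.7221*z^3 - 7.1495*z^2 - 9.7434*z + 11.6788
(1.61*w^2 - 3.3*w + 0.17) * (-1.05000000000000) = -1.6905*w^2 + 3.465*w - 0.1785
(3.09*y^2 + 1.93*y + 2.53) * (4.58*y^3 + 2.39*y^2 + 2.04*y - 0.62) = 14.1522*y^5 + 16.2245*y^4 + 22.5037*y^3 + 8.0681*y^2 + 3.9646*y - 1.5686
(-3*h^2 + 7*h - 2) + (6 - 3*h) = -3*h^2 + 4*h + 4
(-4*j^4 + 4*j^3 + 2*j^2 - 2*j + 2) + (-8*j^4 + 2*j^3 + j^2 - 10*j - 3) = -12*j^4 + 6*j^3 + 3*j^2 - 12*j - 1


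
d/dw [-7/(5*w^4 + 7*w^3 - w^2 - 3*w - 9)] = 7*(20*w^3 + 21*w^2 - 2*w - 3)/(-5*w^4 - 7*w^3 + w^2 + 3*w + 9)^2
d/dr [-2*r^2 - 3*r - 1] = -4*r - 3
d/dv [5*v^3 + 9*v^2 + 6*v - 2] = 15*v^2 + 18*v + 6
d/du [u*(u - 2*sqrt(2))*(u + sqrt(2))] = 3*u^2 - 2*sqrt(2)*u - 4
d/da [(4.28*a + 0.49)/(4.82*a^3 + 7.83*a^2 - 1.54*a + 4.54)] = (-41.2592*a^3 - 40.5978*a^2 - 7.6734*a + 20.1858)/(23.2324*a^6 + 75.4812*a^5 + 46.4633*a^4 + 19.6492*a^3 + 73.468*a^2 - 13.9832*a + 20.6116)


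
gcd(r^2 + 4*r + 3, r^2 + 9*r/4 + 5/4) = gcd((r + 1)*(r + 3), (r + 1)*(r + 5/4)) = r + 1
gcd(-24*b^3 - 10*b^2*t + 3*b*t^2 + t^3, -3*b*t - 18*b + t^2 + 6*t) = -3*b + t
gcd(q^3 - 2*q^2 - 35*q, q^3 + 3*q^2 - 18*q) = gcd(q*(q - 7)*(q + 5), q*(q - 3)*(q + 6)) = q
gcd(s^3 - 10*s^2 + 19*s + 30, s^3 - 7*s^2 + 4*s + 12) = s^2 - 5*s - 6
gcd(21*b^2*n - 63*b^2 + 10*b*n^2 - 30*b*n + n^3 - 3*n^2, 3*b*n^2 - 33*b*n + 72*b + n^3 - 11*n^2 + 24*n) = 3*b*n - 9*b + n^2 - 3*n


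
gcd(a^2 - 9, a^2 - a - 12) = a + 3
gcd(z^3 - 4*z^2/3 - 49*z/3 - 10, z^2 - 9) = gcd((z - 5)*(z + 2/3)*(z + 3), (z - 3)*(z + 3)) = z + 3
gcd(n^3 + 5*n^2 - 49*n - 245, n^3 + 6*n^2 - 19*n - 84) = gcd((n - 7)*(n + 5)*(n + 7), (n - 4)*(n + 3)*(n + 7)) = n + 7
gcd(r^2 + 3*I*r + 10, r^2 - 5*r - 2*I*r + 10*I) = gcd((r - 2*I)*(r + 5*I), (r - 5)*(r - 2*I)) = r - 2*I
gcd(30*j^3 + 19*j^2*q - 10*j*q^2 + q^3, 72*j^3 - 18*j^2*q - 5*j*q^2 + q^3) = -6*j + q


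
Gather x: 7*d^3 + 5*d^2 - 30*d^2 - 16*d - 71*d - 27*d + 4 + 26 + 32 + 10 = 7*d^3 - 25*d^2 - 114*d + 72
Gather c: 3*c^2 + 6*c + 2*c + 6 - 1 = 3*c^2 + 8*c + 5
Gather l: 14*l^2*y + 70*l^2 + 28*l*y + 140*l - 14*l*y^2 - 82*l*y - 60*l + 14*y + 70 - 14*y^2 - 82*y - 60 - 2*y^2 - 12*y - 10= l^2*(14*y + 70) + l*(-14*y^2 - 54*y + 80) - 16*y^2 - 80*y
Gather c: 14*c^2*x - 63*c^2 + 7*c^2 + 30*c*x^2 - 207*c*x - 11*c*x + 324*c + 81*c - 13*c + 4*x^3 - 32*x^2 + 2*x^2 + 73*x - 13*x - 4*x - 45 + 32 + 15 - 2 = c^2*(14*x - 56) + c*(30*x^2 - 218*x + 392) + 4*x^3 - 30*x^2 + 56*x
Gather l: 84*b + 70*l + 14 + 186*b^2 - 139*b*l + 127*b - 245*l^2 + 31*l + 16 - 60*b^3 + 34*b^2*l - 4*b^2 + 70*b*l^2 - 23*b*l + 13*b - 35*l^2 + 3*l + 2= -60*b^3 + 182*b^2 + 224*b + l^2*(70*b - 280) + l*(34*b^2 - 162*b + 104) + 32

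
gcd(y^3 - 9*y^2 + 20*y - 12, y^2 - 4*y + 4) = y - 2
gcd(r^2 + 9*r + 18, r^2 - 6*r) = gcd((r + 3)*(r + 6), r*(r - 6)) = 1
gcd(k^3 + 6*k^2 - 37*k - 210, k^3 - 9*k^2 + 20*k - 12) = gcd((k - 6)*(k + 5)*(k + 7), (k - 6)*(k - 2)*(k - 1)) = k - 6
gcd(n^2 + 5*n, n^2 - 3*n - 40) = n + 5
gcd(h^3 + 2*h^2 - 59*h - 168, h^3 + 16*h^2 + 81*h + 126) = h^2 + 10*h + 21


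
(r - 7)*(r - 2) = r^2 - 9*r + 14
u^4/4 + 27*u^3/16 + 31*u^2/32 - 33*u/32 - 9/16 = (u/4 + 1/4)*(u - 3/4)*(u + 1/2)*(u + 6)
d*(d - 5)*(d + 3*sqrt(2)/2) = d^3 - 5*d^2 + 3*sqrt(2)*d^2/2 - 15*sqrt(2)*d/2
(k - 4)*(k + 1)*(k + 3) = k^3 - 13*k - 12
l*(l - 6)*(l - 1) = l^3 - 7*l^2 + 6*l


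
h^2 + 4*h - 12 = (h - 2)*(h + 6)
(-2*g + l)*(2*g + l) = -4*g^2 + l^2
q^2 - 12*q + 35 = (q - 7)*(q - 5)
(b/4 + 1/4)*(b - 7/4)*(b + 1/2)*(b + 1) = b^4/4 + 3*b^3/16 - 19*b^2/32 - 3*b/4 - 7/32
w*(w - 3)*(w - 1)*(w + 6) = w^4 + 2*w^3 - 21*w^2 + 18*w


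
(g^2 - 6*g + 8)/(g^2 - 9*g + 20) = (g - 2)/(g - 5)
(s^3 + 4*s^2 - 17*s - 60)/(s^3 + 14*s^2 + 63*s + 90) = (s - 4)/(s + 6)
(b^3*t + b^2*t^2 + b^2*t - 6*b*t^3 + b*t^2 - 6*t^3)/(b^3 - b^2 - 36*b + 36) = t*(b^3 + b^2*t + b^2 - 6*b*t^2 + b*t - 6*t^2)/(b^3 - b^2 - 36*b + 36)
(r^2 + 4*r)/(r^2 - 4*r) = (r + 4)/(r - 4)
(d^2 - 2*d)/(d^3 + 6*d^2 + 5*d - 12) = d*(d - 2)/(d^3 + 6*d^2 + 5*d - 12)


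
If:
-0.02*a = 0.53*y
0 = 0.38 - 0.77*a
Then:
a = 0.49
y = -0.02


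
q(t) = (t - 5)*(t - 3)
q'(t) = 2*t - 8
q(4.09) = -0.99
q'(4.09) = 0.18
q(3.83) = -0.97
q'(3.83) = -0.34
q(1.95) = 3.20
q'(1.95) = -4.10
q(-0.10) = 15.81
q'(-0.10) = -8.20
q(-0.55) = 19.70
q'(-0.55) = -9.10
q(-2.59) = 42.43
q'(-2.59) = -13.18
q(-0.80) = 22.04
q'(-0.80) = -9.60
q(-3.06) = 48.84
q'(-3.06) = -14.12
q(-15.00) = 360.00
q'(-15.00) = -38.00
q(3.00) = 0.00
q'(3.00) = -2.00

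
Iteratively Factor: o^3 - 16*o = (o + 4)*(o^2 - 4*o) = (o - 4)*(o + 4)*(o)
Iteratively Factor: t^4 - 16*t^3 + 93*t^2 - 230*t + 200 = (t - 2)*(t^3 - 14*t^2 + 65*t - 100) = (t - 5)*(t - 2)*(t^2 - 9*t + 20) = (t - 5)*(t - 4)*(t - 2)*(t - 5)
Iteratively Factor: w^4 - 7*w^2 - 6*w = (w - 3)*(w^3 + 3*w^2 + 2*w) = w*(w - 3)*(w^2 + 3*w + 2) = w*(w - 3)*(w + 2)*(w + 1)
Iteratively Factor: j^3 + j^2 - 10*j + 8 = (j - 1)*(j^2 + 2*j - 8) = (j - 1)*(j + 4)*(j - 2)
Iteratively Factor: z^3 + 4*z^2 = (z)*(z^2 + 4*z) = z*(z + 4)*(z)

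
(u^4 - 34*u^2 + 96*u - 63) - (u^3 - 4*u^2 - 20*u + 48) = u^4 - u^3 - 30*u^2 + 116*u - 111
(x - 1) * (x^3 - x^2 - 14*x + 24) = x^4 - 2*x^3 - 13*x^2 + 38*x - 24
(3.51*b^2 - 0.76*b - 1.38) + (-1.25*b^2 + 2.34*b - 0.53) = 2.26*b^2 + 1.58*b - 1.91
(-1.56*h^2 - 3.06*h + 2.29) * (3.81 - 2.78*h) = 4.3368*h^3 + 2.5632*h^2 - 18.0248*h + 8.7249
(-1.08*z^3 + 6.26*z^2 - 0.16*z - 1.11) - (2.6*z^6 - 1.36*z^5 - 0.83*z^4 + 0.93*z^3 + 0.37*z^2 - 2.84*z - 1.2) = -2.6*z^6 + 1.36*z^5 + 0.83*z^4 - 2.01*z^3 + 5.89*z^2 + 2.68*z + 0.0899999999999999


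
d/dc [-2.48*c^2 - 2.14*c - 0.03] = -4.96*c - 2.14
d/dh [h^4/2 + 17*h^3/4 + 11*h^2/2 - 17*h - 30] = 2*h^3 + 51*h^2/4 + 11*h - 17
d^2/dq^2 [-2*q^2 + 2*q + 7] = -4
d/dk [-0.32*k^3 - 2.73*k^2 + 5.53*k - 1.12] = -0.96*k^2 - 5.46*k + 5.53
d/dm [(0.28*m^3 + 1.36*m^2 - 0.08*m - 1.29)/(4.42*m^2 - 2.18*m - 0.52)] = (1.2376*m^4 - 1.2208*m^3 - 3.048*m^2 + 9.9892*m - 2.7706)/(19.5364*m^4 - 19.2712*m^3 + 0.155600000000001*m^2 + 2.2672*m + 0.2704)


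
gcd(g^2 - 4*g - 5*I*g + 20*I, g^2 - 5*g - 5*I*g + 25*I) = g - 5*I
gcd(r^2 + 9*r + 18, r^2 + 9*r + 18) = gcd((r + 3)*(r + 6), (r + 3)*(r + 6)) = r^2 + 9*r + 18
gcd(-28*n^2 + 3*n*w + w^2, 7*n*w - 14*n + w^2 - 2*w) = 7*n + w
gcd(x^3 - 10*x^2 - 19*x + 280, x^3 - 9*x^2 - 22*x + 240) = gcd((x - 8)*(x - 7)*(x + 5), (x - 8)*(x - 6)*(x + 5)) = x^2 - 3*x - 40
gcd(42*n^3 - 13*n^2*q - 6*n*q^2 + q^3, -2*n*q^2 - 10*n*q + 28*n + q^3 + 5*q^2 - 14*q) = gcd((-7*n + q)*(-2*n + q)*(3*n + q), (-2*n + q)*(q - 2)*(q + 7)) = -2*n + q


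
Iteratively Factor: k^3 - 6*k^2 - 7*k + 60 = (k - 5)*(k^2 - k - 12) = (k - 5)*(k + 3)*(k - 4)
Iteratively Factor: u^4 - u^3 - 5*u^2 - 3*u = (u + 1)*(u^3 - 2*u^2 - 3*u) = (u + 1)^2*(u^2 - 3*u) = u*(u + 1)^2*(u - 3)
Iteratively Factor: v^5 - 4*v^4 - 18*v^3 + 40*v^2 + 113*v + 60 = (v - 5)*(v^4 + v^3 - 13*v^2 - 25*v - 12) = (v - 5)*(v + 1)*(v^3 - 13*v - 12) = (v - 5)*(v + 1)*(v + 3)*(v^2 - 3*v - 4) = (v - 5)*(v - 4)*(v + 1)*(v + 3)*(v + 1)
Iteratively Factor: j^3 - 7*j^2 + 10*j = (j)*(j^2 - 7*j + 10) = j*(j - 2)*(j - 5)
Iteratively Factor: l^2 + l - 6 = (l - 2)*(l + 3)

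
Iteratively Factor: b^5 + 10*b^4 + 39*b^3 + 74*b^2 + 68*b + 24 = (b + 2)*(b^4 + 8*b^3 + 23*b^2 + 28*b + 12) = (b + 1)*(b + 2)*(b^3 + 7*b^2 + 16*b + 12) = (b + 1)*(b + 2)*(b + 3)*(b^2 + 4*b + 4) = (b + 1)*(b + 2)^2*(b + 3)*(b + 2)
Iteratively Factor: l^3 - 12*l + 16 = (l - 2)*(l^2 + 2*l - 8) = (l - 2)^2*(l + 4)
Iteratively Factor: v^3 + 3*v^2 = (v)*(v^2 + 3*v) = v*(v + 3)*(v)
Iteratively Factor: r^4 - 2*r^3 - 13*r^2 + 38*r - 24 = (r + 4)*(r^3 - 6*r^2 + 11*r - 6) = (r - 3)*(r + 4)*(r^2 - 3*r + 2) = (r - 3)*(r - 1)*(r + 4)*(r - 2)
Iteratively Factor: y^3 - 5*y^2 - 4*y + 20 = (y - 2)*(y^2 - 3*y - 10) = (y - 2)*(y + 2)*(y - 5)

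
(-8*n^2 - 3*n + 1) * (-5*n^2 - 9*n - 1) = 40*n^4 + 87*n^3 + 30*n^2 - 6*n - 1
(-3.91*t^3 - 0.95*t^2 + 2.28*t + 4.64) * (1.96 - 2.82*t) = 11.0262*t^4 - 4.9846*t^3 - 8.2916*t^2 - 8.616*t + 9.0944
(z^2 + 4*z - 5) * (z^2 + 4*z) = z^4 + 8*z^3 + 11*z^2 - 20*z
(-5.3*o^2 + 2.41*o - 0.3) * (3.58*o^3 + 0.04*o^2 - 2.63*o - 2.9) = -18.974*o^5 + 8.4158*o^4 + 12.9614*o^3 + 9.0197*o^2 - 6.2*o + 0.87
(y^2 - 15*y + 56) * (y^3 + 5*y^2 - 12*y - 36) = y^5 - 10*y^4 - 31*y^3 + 424*y^2 - 132*y - 2016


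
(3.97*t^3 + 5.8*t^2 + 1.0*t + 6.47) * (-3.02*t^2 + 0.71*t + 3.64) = -11.9894*t^5 - 14.6973*t^4 + 15.5488*t^3 + 2.2826*t^2 + 8.2337*t + 23.5508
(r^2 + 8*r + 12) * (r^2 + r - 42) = r^4 + 9*r^3 - 22*r^2 - 324*r - 504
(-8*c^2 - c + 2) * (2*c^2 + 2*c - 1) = -16*c^4 - 18*c^3 + 10*c^2 + 5*c - 2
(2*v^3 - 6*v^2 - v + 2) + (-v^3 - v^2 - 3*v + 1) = v^3 - 7*v^2 - 4*v + 3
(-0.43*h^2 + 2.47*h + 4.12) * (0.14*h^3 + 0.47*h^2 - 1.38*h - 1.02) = -0.0602*h^5 + 0.1437*h^4 + 2.3311*h^3 - 1.0336*h^2 - 8.205*h - 4.2024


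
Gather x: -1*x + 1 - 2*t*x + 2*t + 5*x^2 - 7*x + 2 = 2*t + 5*x^2 + x*(-2*t - 8) + 3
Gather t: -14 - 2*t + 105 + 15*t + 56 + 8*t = 21*t + 147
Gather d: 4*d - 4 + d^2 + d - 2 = d^2 + 5*d - 6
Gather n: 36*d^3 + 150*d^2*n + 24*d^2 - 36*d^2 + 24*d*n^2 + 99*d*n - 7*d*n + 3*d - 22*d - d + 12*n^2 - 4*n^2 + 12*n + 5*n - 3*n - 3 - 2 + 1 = 36*d^3 - 12*d^2 - 20*d + n^2*(24*d + 8) + n*(150*d^2 + 92*d + 14) - 4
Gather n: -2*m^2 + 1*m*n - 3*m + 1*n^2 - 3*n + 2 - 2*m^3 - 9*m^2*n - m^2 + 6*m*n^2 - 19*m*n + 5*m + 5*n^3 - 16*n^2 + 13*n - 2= -2*m^3 - 3*m^2 + 2*m + 5*n^3 + n^2*(6*m - 15) + n*(-9*m^2 - 18*m + 10)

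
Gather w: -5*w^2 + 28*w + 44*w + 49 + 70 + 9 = -5*w^2 + 72*w + 128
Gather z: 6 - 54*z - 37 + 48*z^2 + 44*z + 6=48*z^2 - 10*z - 25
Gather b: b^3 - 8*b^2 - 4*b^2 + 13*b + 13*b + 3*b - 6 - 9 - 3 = b^3 - 12*b^2 + 29*b - 18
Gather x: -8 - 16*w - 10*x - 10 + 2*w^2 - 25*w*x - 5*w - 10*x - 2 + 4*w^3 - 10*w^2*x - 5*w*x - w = 4*w^3 + 2*w^2 - 22*w + x*(-10*w^2 - 30*w - 20) - 20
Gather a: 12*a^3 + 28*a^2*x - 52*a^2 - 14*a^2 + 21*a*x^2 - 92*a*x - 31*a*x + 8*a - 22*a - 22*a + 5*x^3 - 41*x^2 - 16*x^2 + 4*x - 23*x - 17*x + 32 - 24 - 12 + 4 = 12*a^3 + a^2*(28*x - 66) + a*(21*x^2 - 123*x - 36) + 5*x^3 - 57*x^2 - 36*x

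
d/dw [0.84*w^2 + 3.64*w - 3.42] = 1.68*w + 3.64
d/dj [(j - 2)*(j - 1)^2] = (j - 1)*(3*j - 5)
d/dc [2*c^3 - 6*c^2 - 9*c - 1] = 6*c^2 - 12*c - 9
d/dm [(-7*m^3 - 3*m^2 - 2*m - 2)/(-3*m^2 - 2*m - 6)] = (21*m^4 + 28*m^3 + 126*m^2 + 24*m + 8)/(9*m^4 + 12*m^3 + 40*m^2 + 24*m + 36)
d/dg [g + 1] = 1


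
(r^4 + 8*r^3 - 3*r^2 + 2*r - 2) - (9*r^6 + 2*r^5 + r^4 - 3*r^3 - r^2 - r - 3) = -9*r^6 - 2*r^5 + 11*r^3 - 2*r^2 + 3*r + 1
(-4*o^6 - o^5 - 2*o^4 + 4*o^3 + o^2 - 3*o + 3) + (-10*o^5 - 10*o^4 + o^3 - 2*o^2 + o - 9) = -4*o^6 - 11*o^5 - 12*o^4 + 5*o^3 - o^2 - 2*o - 6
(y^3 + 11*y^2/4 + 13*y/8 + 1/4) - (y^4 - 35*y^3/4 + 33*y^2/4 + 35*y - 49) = -y^4 + 39*y^3/4 - 11*y^2/2 - 267*y/8 + 197/4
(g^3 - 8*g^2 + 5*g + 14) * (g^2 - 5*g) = g^5 - 13*g^4 + 45*g^3 - 11*g^2 - 70*g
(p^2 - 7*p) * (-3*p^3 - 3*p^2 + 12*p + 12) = -3*p^5 + 18*p^4 + 33*p^3 - 72*p^2 - 84*p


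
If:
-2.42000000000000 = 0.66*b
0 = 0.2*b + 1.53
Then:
No Solution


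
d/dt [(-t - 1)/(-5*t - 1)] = -4/(5*t + 1)^2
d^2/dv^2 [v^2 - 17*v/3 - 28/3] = 2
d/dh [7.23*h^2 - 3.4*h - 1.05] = 14.46*h - 3.4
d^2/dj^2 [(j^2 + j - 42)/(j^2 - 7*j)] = 4*(4*j^3 - 63*j^2 + 441*j - 1029)/(j^3*(j^3 - 21*j^2 + 147*j - 343))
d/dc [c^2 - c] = 2*c - 1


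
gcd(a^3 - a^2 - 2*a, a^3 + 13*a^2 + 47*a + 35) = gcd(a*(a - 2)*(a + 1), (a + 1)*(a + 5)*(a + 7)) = a + 1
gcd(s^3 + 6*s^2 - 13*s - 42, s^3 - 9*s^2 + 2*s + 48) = s^2 - s - 6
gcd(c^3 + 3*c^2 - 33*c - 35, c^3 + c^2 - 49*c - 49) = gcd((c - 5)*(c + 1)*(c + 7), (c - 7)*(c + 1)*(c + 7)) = c^2 + 8*c + 7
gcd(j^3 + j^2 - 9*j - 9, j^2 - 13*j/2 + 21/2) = j - 3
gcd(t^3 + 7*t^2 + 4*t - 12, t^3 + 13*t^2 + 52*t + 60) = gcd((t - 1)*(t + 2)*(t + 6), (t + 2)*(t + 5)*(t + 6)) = t^2 + 8*t + 12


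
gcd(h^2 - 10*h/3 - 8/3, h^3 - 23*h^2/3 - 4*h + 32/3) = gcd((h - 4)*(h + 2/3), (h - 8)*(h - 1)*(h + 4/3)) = 1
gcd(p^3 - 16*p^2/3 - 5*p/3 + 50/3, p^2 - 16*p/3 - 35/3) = p + 5/3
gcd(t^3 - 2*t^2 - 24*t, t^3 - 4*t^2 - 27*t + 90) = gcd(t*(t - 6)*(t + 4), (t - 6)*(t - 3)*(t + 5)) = t - 6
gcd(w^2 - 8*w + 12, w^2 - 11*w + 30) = w - 6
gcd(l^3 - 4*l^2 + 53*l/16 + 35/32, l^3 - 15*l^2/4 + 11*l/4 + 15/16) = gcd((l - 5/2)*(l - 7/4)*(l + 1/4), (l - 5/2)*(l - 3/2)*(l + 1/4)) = l^2 - 9*l/4 - 5/8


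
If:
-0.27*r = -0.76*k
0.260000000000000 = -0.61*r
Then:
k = -0.15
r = -0.43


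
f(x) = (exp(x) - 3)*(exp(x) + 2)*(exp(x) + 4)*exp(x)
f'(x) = (exp(x) - 3)*(exp(x) + 2)*(exp(x) + 4)*exp(x) + (exp(x) - 3)*(exp(x) + 2)*exp(2*x) + (exp(x) - 3)*(exp(x) + 4)*exp(2*x) + (exp(x) + 2)*(exp(x) + 4)*exp(2*x)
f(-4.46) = -0.28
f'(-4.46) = -0.28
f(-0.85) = -11.82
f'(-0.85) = -13.08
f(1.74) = 1147.10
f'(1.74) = 5093.01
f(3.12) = 292194.92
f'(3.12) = 1145824.22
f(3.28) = 547428.32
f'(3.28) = 2149443.02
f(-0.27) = -22.47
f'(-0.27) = -24.61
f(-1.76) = -4.41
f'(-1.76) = -4.67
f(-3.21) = -0.98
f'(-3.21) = -1.00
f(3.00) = 182547.70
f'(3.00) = 715396.29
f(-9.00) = 0.00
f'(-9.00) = 0.00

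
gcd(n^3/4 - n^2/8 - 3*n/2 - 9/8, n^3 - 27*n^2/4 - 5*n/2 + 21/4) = n + 1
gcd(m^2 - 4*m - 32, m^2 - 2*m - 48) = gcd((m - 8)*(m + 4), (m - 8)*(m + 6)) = m - 8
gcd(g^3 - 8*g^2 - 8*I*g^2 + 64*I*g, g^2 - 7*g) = g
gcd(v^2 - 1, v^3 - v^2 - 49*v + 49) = v - 1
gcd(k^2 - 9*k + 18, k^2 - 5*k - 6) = k - 6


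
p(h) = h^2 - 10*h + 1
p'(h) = 2*h - 10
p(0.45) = -3.30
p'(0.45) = -9.10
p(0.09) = 0.11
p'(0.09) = -9.82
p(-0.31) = 4.20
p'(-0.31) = -10.62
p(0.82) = -6.53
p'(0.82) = -8.36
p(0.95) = -7.60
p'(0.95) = -8.10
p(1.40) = -11.04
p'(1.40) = -7.20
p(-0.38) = 4.94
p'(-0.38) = -10.76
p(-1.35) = 16.32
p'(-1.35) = -12.70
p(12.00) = 25.00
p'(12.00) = 14.00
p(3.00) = -20.00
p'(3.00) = -4.00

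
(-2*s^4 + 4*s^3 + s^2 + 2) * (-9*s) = 18*s^5 - 36*s^4 - 9*s^3 - 18*s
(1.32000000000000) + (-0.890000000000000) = 0.430000000000000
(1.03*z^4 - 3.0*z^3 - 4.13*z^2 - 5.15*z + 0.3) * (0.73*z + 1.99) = 0.7519*z^5 - 0.1403*z^4 - 8.9849*z^3 - 11.9782*z^2 - 10.0295*z + 0.597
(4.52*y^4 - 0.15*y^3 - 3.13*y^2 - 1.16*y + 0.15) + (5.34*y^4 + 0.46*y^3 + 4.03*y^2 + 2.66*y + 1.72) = 9.86*y^4 + 0.31*y^3 + 0.9*y^2 + 1.5*y + 1.87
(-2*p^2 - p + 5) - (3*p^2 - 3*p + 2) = -5*p^2 + 2*p + 3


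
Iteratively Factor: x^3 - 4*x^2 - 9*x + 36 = (x - 3)*(x^2 - x - 12) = (x - 4)*(x - 3)*(x + 3)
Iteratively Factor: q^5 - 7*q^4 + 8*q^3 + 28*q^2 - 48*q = (q - 3)*(q^4 - 4*q^3 - 4*q^2 + 16*q) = (q - 3)*(q - 2)*(q^3 - 2*q^2 - 8*q) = q*(q - 3)*(q - 2)*(q^2 - 2*q - 8) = q*(q - 4)*(q - 3)*(q - 2)*(q + 2)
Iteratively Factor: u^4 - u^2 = (u + 1)*(u^3 - u^2) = u*(u + 1)*(u^2 - u) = u*(u - 1)*(u + 1)*(u)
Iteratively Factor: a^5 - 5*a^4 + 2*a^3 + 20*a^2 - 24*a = (a - 3)*(a^4 - 2*a^3 - 4*a^2 + 8*a) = a*(a - 3)*(a^3 - 2*a^2 - 4*a + 8) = a*(a - 3)*(a - 2)*(a^2 - 4) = a*(a - 3)*(a - 2)*(a + 2)*(a - 2)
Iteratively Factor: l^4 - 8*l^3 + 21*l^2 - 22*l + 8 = (l - 1)*(l^3 - 7*l^2 + 14*l - 8) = (l - 1)^2*(l^2 - 6*l + 8) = (l - 2)*(l - 1)^2*(l - 4)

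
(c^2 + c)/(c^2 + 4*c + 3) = c/(c + 3)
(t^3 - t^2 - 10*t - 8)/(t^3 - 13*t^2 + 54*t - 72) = (t^2 + 3*t + 2)/(t^2 - 9*t + 18)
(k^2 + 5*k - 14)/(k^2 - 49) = (k - 2)/(k - 7)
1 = 1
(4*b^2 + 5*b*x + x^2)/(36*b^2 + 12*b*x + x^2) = (4*b^2 + 5*b*x + x^2)/(36*b^2 + 12*b*x + x^2)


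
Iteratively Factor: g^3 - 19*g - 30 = (g + 3)*(g^2 - 3*g - 10) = (g - 5)*(g + 3)*(g + 2)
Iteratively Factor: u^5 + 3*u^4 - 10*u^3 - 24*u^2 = (u + 4)*(u^4 - u^3 - 6*u^2) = (u - 3)*(u + 4)*(u^3 + 2*u^2) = u*(u - 3)*(u + 4)*(u^2 + 2*u) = u*(u - 3)*(u + 2)*(u + 4)*(u)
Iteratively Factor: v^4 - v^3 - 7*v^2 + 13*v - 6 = (v - 1)*(v^3 - 7*v + 6) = (v - 2)*(v - 1)*(v^2 + 2*v - 3) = (v - 2)*(v - 1)*(v + 3)*(v - 1)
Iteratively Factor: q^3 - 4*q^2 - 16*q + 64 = (q + 4)*(q^2 - 8*q + 16) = (q - 4)*(q + 4)*(q - 4)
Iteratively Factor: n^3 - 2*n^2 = (n - 2)*(n^2) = n*(n - 2)*(n)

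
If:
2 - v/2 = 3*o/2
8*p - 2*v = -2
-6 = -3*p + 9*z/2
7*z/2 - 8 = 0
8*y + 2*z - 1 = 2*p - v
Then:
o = -131/21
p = 38/7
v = 159/7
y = -27/14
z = 16/7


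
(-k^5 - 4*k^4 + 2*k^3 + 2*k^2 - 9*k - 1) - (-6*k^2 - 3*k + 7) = -k^5 - 4*k^4 + 2*k^3 + 8*k^2 - 6*k - 8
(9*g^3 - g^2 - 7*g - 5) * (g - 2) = 9*g^4 - 19*g^3 - 5*g^2 + 9*g + 10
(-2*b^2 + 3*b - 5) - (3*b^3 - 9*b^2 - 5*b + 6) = -3*b^3 + 7*b^2 + 8*b - 11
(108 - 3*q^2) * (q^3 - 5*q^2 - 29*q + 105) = -3*q^5 + 15*q^4 + 195*q^3 - 855*q^2 - 3132*q + 11340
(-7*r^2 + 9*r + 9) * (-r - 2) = 7*r^3 + 5*r^2 - 27*r - 18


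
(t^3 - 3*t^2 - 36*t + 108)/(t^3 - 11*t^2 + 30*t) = (t^2 + 3*t - 18)/(t*(t - 5))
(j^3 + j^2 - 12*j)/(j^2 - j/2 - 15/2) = 2*j*(j + 4)/(2*j + 5)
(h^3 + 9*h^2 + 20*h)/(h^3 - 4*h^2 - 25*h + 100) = h*(h + 4)/(h^2 - 9*h + 20)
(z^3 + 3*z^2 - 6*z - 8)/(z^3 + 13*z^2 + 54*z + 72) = (z^2 - z - 2)/(z^2 + 9*z + 18)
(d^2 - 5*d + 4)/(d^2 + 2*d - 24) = (d - 1)/(d + 6)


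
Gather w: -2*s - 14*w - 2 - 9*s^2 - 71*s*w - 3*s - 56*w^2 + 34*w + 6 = -9*s^2 - 5*s - 56*w^2 + w*(20 - 71*s) + 4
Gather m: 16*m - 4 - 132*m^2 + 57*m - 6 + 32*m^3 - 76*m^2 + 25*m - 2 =32*m^3 - 208*m^2 + 98*m - 12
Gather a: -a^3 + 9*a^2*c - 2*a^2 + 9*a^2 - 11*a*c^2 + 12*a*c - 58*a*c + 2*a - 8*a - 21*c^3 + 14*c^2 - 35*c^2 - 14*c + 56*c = -a^3 + a^2*(9*c + 7) + a*(-11*c^2 - 46*c - 6) - 21*c^3 - 21*c^2 + 42*c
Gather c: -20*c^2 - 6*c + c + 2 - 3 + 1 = -20*c^2 - 5*c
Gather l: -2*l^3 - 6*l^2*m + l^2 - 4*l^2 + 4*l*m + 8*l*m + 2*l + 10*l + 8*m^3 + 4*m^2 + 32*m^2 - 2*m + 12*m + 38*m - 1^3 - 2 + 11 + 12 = -2*l^3 + l^2*(-6*m - 3) + l*(12*m + 12) + 8*m^3 + 36*m^2 + 48*m + 20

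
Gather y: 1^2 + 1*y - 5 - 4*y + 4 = -3*y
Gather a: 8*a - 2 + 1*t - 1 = 8*a + t - 3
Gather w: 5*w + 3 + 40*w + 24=45*w + 27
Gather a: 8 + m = m + 8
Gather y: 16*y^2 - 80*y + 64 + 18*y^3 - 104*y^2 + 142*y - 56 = 18*y^3 - 88*y^2 + 62*y + 8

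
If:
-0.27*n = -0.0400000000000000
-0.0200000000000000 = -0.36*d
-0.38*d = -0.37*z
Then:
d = 0.06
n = 0.15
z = 0.06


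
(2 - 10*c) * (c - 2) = -10*c^2 + 22*c - 4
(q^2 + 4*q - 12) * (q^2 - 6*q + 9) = q^4 - 2*q^3 - 27*q^2 + 108*q - 108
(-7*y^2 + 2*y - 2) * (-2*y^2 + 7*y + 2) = 14*y^4 - 53*y^3 + 4*y^2 - 10*y - 4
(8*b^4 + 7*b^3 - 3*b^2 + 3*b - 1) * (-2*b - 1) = -16*b^5 - 22*b^4 - b^3 - 3*b^2 - b + 1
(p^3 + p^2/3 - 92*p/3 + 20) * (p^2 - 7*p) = p^5 - 20*p^4/3 - 33*p^3 + 704*p^2/3 - 140*p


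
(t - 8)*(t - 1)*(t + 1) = t^3 - 8*t^2 - t + 8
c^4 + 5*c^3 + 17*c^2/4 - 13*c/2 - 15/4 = (c - 1)*(c + 1/2)*(c + 5/2)*(c + 3)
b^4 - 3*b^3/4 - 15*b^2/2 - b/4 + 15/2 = (b - 3)*(b - 1)*(b + 5/4)*(b + 2)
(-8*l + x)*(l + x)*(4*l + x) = -32*l^3 - 36*l^2*x - 3*l*x^2 + x^3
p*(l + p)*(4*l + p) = 4*l^2*p + 5*l*p^2 + p^3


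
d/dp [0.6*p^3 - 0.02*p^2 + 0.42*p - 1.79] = 1.8*p^2 - 0.04*p + 0.42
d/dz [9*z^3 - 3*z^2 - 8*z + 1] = 27*z^2 - 6*z - 8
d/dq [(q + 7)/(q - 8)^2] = (-q - 22)/(q - 8)^3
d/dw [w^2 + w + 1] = 2*w + 1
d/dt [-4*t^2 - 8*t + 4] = -8*t - 8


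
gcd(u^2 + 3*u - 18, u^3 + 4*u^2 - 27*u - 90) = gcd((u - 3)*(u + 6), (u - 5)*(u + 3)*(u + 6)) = u + 6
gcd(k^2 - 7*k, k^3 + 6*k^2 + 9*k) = k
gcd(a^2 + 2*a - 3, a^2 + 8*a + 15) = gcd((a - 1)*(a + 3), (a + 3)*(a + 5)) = a + 3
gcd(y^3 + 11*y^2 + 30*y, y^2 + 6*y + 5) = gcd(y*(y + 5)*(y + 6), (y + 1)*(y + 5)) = y + 5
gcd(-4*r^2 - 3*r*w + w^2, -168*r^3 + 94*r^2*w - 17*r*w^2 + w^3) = 4*r - w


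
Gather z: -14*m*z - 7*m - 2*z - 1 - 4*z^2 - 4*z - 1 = -7*m - 4*z^2 + z*(-14*m - 6) - 2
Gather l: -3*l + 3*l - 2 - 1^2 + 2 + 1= 0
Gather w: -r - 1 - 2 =-r - 3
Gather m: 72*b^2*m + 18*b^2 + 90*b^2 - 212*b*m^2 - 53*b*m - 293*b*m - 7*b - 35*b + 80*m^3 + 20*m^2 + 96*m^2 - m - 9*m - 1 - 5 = 108*b^2 - 42*b + 80*m^3 + m^2*(116 - 212*b) + m*(72*b^2 - 346*b - 10) - 6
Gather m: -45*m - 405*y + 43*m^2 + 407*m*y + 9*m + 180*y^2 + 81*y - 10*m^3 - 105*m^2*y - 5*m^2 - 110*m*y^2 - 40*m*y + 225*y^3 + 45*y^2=-10*m^3 + m^2*(38 - 105*y) + m*(-110*y^2 + 367*y - 36) + 225*y^3 + 225*y^2 - 324*y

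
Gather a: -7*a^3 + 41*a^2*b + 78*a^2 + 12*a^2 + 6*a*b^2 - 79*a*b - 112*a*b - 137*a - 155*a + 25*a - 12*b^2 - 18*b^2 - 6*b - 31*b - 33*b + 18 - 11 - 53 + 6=-7*a^3 + a^2*(41*b + 90) + a*(6*b^2 - 191*b - 267) - 30*b^2 - 70*b - 40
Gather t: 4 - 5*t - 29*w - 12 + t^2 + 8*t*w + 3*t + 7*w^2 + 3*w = t^2 + t*(8*w - 2) + 7*w^2 - 26*w - 8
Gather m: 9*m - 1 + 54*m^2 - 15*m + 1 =54*m^2 - 6*m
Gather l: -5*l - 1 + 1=-5*l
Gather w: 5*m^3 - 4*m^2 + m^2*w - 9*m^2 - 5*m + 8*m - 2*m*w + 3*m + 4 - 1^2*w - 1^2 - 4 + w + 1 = 5*m^3 - 13*m^2 + 6*m + w*(m^2 - 2*m)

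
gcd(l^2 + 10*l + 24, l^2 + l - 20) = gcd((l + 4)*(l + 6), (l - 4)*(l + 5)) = 1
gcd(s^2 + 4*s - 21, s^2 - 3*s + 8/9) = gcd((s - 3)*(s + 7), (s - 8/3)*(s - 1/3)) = 1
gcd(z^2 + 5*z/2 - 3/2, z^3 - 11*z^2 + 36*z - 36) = 1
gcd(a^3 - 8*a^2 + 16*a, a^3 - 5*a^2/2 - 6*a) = a^2 - 4*a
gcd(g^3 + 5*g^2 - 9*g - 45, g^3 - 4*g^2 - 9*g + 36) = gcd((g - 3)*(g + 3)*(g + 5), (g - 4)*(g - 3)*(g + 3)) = g^2 - 9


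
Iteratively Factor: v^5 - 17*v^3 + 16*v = (v - 4)*(v^4 + 4*v^3 - v^2 - 4*v) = (v - 4)*(v + 4)*(v^3 - v) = (v - 4)*(v + 1)*(v + 4)*(v^2 - v) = (v - 4)*(v - 1)*(v + 1)*(v + 4)*(v)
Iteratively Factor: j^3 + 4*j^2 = (j + 4)*(j^2) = j*(j + 4)*(j)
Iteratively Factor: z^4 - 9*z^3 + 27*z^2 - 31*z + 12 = (z - 1)*(z^3 - 8*z^2 + 19*z - 12) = (z - 1)^2*(z^2 - 7*z + 12) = (z - 4)*(z - 1)^2*(z - 3)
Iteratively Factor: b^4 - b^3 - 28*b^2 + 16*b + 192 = (b - 4)*(b^3 + 3*b^2 - 16*b - 48) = (b - 4)^2*(b^2 + 7*b + 12) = (b - 4)^2*(b + 4)*(b + 3)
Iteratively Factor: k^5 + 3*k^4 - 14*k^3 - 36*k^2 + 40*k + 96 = (k - 3)*(k^4 + 6*k^3 + 4*k^2 - 24*k - 32) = (k - 3)*(k + 4)*(k^3 + 2*k^2 - 4*k - 8) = (k - 3)*(k + 2)*(k + 4)*(k^2 - 4) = (k - 3)*(k + 2)^2*(k + 4)*(k - 2)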